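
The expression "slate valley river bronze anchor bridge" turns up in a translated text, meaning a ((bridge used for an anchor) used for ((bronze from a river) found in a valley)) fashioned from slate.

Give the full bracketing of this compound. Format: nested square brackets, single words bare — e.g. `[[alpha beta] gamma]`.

Whole compound: head "bridge" (specifically "valley river bronze anchor bridge"), modifier "slate".
"valley river bronze anchor bridge" → head "bridge" (specifically "anchor bridge"), modifier "valley river bronze".
"valley river bronze" → head "bronze" (specifically "river bronze"), modifier "valley".
"river bronze" → head "bronze", modifier "river".
"anchor bridge" → head "bridge", modifier "anchor".
Putting it together: [slate [[valley [river bronze]] [anchor bridge]]].

[slate [[valley [river bronze]] [anchor bridge]]]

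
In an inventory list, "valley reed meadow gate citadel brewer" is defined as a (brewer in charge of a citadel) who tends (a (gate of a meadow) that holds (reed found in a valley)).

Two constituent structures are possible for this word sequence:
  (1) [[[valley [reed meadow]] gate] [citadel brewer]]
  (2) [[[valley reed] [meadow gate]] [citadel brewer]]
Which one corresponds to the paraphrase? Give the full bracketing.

[[[valley reed] [meadow gate]] [citadel brewer]]

The paraphrase's head is the "brewer" part ("citadel brewer"); its modifier is "valley reed meadow gate".
That top-level split, carried through the inner groups, gives [[[valley reed] [meadow gate]] [citadel brewer]].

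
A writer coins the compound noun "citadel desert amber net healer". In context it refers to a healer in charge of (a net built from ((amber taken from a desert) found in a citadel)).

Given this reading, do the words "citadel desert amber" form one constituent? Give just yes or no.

The paraphrase groups the words so that "citadel desert amber" is one unit: it corresponds to a single parenthesized sub-phrase.
The full structure is [[[citadel [desert amber]] net] healer], in which [citadel desert amber] is a constituent.

yes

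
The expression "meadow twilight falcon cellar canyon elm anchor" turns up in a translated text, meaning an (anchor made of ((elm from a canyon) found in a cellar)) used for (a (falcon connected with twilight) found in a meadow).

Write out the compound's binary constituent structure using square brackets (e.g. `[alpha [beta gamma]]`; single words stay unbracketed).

[[meadow [twilight falcon]] [[cellar [canyon elm]] anchor]]

At the top level: head "anchor" (specifically "cellar canyon elm anchor"); modifier "meadow twilight falcon".
Within "meadow twilight falcon", the head is "falcon" (specifically "twilight falcon") and the modifier is "meadow".
Within "twilight falcon", the head is "falcon" and the modifier is "twilight".
Within "cellar canyon elm anchor", the head is "anchor" and the modifier is "cellar canyon elm".
Within "cellar canyon elm", the head is "elm" (specifically "canyon elm") and the modifier is "cellar".
Within "canyon elm", the head is "elm" and the modifier is "canyon".
Putting it together: [[meadow [twilight falcon]] [[cellar [canyon elm]] anchor]].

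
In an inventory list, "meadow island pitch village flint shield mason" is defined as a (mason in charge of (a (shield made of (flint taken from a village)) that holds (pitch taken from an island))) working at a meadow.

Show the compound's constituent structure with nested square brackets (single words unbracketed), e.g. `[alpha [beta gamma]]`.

At the top level: head "mason" (specifically "island pitch village flint shield mason"); modifier "meadow".
"island pitch village flint shield mason" → head "mason", modifier "island pitch village flint shield".
"island pitch village flint shield" → head "shield" (specifically "village flint shield"), modifier "island pitch".
"island pitch" → head "pitch", modifier "island".
"village flint shield" → head "shield", modifier "village flint".
"village flint" → head "flint", modifier "village".
Putting it together: [meadow [[[island pitch] [[village flint] shield]] mason]].

[meadow [[[island pitch] [[village flint] shield]] mason]]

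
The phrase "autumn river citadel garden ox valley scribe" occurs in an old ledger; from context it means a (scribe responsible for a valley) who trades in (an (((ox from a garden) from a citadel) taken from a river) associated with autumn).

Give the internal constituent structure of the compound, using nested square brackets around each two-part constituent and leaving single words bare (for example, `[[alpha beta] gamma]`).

Overall it is a kind of scribe (specifically "valley scribe"); the modifier is "autumn river citadel garden ox".
Within "autumn river citadel garden ox", the head is "ox" (specifically "river citadel garden ox") and the modifier is "autumn".
Within "river citadel garden ox", the head is "ox" (specifically "citadel garden ox") and the modifier is "river".
Within "citadel garden ox", the head is "ox" (specifically "garden ox") and the modifier is "citadel".
Within "garden ox", the head is "ox" and the modifier is "garden".
Within "valley scribe", the head is "scribe" and the modifier is "valley".
Putting it together: [[autumn [river [citadel [garden ox]]]] [valley scribe]].

[[autumn [river [citadel [garden ox]]]] [valley scribe]]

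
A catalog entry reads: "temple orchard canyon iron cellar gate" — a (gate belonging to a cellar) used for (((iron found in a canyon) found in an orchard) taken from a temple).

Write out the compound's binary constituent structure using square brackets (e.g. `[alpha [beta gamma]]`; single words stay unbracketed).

Overall it is a kind of gate (specifically "cellar gate"); the modifier is "temple orchard canyon iron".
Inside "temple orchard canyon iron": head "iron" (specifically "orchard canyon iron"), modifier "temple".
Inside "orchard canyon iron": head "iron" (specifically "canyon iron"), modifier "orchard".
Inside "canyon iron": head "iron", modifier "canyon".
Inside "cellar gate": head "gate", modifier "cellar".
Putting it together: [[temple [orchard [canyon iron]]] [cellar gate]].

[[temple [orchard [canyon iron]]] [cellar gate]]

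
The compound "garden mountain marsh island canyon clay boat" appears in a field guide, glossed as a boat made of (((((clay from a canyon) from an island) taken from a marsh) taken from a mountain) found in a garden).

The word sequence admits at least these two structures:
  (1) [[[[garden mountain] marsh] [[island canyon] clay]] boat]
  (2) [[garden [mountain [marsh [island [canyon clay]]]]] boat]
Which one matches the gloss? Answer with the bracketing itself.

[[garden [mountain [marsh [island [canyon clay]]]]] boat]

The paraphrase's head is the "boat" part ("boat"); its modifier is "garden mountain marsh island canyon clay".
That top-level split, carried through the inner groups, gives [[garden [mountain [marsh [island [canyon clay]]]]] boat].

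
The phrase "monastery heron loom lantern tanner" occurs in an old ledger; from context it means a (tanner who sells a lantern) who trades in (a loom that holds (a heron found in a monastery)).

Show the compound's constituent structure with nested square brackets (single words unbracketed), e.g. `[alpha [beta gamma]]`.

[[[monastery heron] loom] [lantern tanner]]

Whole compound: head "tanner" (specifically "lantern tanner"), modifier "monastery heron loom".
"monastery heron loom" → head "loom", modifier "monastery heron".
"monastery heron" → head "heron", modifier "monastery".
"lantern tanner" → head "tanner", modifier "lantern".
Assembled: [[[monastery heron] loom] [lantern tanner]].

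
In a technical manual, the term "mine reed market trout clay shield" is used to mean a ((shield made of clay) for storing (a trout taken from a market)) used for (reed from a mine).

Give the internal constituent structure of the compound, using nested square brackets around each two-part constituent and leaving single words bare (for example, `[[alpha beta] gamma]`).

[[mine reed] [[market trout] [clay shield]]]

At the top level: head "shield" (specifically "market trout clay shield"); modifier "mine reed".
"mine reed" → head "reed", modifier "mine".
"market trout clay shield" → head "shield" (specifically "clay shield"), modifier "market trout".
"market trout" → head "trout", modifier "market".
"clay shield" → head "shield", modifier "clay".
So the structure is [[mine reed] [[market trout] [clay shield]]].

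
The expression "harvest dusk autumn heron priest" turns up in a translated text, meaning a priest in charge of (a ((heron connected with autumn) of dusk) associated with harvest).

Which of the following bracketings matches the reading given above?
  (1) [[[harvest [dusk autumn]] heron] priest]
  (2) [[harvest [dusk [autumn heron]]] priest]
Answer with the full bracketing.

The paraphrase's head is the "priest" part ("priest"); its modifier is "harvest dusk autumn heron".
That top-level split, carried through the inner groups, gives [[harvest [dusk [autumn heron]]] priest].

[[harvest [dusk [autumn heron]]] priest]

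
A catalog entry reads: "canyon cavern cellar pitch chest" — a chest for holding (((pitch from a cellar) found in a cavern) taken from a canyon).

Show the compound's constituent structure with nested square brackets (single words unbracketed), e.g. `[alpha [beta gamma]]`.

[[canyon [cavern [cellar pitch]]] chest]

Overall it is a kind of chest; the modifier is "canyon cavern cellar pitch".
Inside "canyon cavern cellar pitch": head "pitch" (specifically "cavern cellar pitch"), modifier "canyon".
Inside "cavern cellar pitch": head "pitch" (specifically "cellar pitch"), modifier "cavern".
Inside "cellar pitch": head "pitch", modifier "cellar".
Assembled: [[canyon [cavern [cellar pitch]]] chest].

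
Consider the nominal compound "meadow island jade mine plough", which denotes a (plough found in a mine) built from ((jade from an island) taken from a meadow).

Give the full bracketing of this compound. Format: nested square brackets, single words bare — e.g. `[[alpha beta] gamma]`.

The outermost head in the paraphrase is "plough" (specifically "mine plough"), modified by "meadow island jade".
"meadow island jade" → head "jade" (specifically "island jade"), modifier "meadow".
"island jade" → head "jade", modifier "island".
"mine plough" → head "plough", modifier "mine".
Assembled: [[meadow [island jade]] [mine plough]].

[[meadow [island jade]] [mine plough]]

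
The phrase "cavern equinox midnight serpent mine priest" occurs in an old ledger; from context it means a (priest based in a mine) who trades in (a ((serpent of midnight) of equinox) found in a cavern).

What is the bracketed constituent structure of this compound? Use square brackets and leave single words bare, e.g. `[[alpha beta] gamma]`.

[[cavern [equinox [midnight serpent]]] [mine priest]]

Overall it is a kind of priest (specifically "mine priest"); the modifier is "cavern equinox midnight serpent".
Within "cavern equinox midnight serpent", the head is "serpent" (specifically "equinox midnight serpent") and the modifier is "cavern".
Within "equinox midnight serpent", the head is "serpent" (specifically "midnight serpent") and the modifier is "equinox".
Within "midnight serpent", the head is "serpent" and the modifier is "midnight".
Within "mine priest", the head is "priest" and the modifier is "mine".
So the structure is [[cavern [equinox [midnight serpent]]] [mine priest]].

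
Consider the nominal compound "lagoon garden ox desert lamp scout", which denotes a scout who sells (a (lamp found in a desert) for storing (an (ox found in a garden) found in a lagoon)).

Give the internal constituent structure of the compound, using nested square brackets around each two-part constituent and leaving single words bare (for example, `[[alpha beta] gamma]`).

[[[lagoon [garden ox]] [desert lamp]] scout]

Whole compound: head "scout", modifier "lagoon garden ox desert lamp".
"lagoon garden ox desert lamp" → head "lamp" (specifically "desert lamp"), modifier "lagoon garden ox".
"lagoon garden ox" → head "ox" (specifically "garden ox"), modifier "lagoon".
"garden ox" → head "ox", modifier "garden".
"desert lamp" → head "lamp", modifier "desert".
Assembled: [[[lagoon [garden ox]] [desert lamp]] scout].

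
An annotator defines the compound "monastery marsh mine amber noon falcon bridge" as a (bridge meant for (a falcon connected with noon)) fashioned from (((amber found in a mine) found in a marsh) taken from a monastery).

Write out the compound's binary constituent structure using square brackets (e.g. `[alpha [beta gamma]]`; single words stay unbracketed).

[[monastery [marsh [mine amber]]] [[noon falcon] bridge]]

Whole compound: head "bridge" (specifically "noon falcon bridge"), modifier "monastery marsh mine amber".
"monastery marsh mine amber" → head "amber" (specifically "marsh mine amber"), modifier "monastery".
"marsh mine amber" → head "amber" (specifically "mine amber"), modifier "marsh".
"mine amber" → head "amber", modifier "mine".
"noon falcon bridge" → head "bridge", modifier "noon falcon".
"noon falcon" → head "falcon", modifier "noon".
So the structure is [[monastery [marsh [mine amber]]] [[noon falcon] bridge]].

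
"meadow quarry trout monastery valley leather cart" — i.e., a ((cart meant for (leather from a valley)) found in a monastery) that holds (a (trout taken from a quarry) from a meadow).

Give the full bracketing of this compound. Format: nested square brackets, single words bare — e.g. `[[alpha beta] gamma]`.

[[meadow [quarry trout]] [monastery [[valley leather] cart]]]

Overall it is a kind of cart (specifically "monastery valley leather cart"); the modifier is "meadow quarry trout".
"meadow quarry trout" → head "trout" (specifically "quarry trout"), modifier "meadow".
"quarry trout" → head "trout", modifier "quarry".
"monastery valley leather cart" → head "cart" (specifically "valley leather cart"), modifier "monastery".
"valley leather cart" → head "cart", modifier "valley leather".
"valley leather" → head "leather", modifier "valley".
So the structure is [[meadow [quarry trout]] [monastery [[valley leather] cart]]].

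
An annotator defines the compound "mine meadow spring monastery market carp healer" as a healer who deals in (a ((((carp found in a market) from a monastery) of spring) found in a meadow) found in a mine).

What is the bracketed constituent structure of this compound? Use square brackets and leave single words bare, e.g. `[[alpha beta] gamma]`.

The outermost head in the paraphrase is "healer", modified by "mine meadow spring monastery market carp".
"mine meadow spring monastery market carp" → head "carp" (specifically "meadow spring monastery market carp"), modifier "mine".
"meadow spring monastery market carp" → head "carp" (specifically "spring monastery market carp"), modifier "meadow".
"spring monastery market carp" → head "carp" (specifically "monastery market carp"), modifier "spring".
"monastery market carp" → head "carp" (specifically "market carp"), modifier "monastery".
"market carp" → head "carp", modifier "market".
Putting it together: [[mine [meadow [spring [monastery [market carp]]]]] healer].

[[mine [meadow [spring [monastery [market carp]]]]] healer]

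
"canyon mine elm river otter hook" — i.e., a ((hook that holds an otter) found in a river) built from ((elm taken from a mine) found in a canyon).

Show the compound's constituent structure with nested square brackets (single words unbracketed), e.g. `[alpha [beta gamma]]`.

At the top level: head "hook" (specifically "river otter hook"); modifier "canyon mine elm".
Inside "canyon mine elm": head "elm" (specifically "mine elm"), modifier "canyon".
Inside "mine elm": head "elm", modifier "mine".
Inside "river otter hook": head "hook" (specifically "otter hook"), modifier "river".
Inside "otter hook": head "hook", modifier "otter".
So the structure is [[canyon [mine elm]] [river [otter hook]]].

[[canyon [mine elm]] [river [otter hook]]]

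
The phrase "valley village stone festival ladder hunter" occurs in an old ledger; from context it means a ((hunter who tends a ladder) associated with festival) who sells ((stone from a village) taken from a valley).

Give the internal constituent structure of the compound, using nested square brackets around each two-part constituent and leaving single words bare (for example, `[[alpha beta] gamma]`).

Overall it is a kind of hunter (specifically "festival ladder hunter"); the modifier is "valley village stone".
Within "valley village stone", the head is "stone" (specifically "village stone") and the modifier is "valley".
Within "village stone", the head is "stone" and the modifier is "village".
Within "festival ladder hunter", the head is "hunter" (specifically "ladder hunter") and the modifier is "festival".
Within "ladder hunter", the head is "hunter" and the modifier is "ladder".
So the structure is [[valley [village stone]] [festival [ladder hunter]]].

[[valley [village stone]] [festival [ladder hunter]]]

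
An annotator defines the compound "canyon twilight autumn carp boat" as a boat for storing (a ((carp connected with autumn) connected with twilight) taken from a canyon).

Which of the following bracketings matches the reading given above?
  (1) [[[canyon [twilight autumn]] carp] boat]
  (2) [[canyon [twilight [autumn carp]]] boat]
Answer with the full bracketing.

The paraphrase's head is the "boat" part ("boat"); its modifier is "canyon twilight autumn carp".
That top-level split, carried through the inner groups, gives [[canyon [twilight [autumn carp]]] boat].

[[canyon [twilight [autumn carp]]] boat]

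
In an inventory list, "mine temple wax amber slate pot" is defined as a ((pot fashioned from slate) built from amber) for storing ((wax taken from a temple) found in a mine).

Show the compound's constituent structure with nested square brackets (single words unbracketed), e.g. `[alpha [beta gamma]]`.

At the top level: head "pot" (specifically "amber slate pot"); modifier "mine temple wax".
"mine temple wax" → head "wax" (specifically "temple wax"), modifier "mine".
"temple wax" → head "wax", modifier "temple".
"amber slate pot" → head "pot" (specifically "slate pot"), modifier "amber".
"slate pot" → head "pot", modifier "slate".
So the structure is [[mine [temple wax]] [amber [slate pot]]].

[[mine [temple wax]] [amber [slate pot]]]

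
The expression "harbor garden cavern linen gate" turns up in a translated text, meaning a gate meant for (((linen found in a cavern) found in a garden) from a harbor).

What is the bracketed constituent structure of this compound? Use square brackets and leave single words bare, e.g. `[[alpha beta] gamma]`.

[[harbor [garden [cavern linen]]] gate]

Overall it is a kind of gate; the modifier is "harbor garden cavern linen".
Inside "harbor garden cavern linen": head "linen" (specifically "garden cavern linen"), modifier "harbor".
Inside "garden cavern linen": head "linen" (specifically "cavern linen"), modifier "garden".
Inside "cavern linen": head "linen", modifier "cavern".
Assembled: [[harbor [garden [cavern linen]]] gate].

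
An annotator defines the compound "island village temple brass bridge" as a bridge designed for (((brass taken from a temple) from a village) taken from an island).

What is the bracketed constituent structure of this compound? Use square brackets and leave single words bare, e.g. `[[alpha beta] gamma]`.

[[island [village [temple brass]]] bridge]

Whole compound: head "bridge", modifier "island village temple brass".
"island village temple brass" → head "brass" (specifically "village temple brass"), modifier "island".
"village temple brass" → head "brass" (specifically "temple brass"), modifier "village".
"temple brass" → head "brass", modifier "temple".
Assembled: [[island [village [temple brass]]] bridge].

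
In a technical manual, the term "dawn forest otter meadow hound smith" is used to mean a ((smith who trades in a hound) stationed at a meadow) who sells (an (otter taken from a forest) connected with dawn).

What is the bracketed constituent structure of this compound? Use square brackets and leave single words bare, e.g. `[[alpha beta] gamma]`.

[[dawn [forest otter]] [meadow [hound smith]]]

Whole compound: head "smith" (specifically "meadow hound smith"), modifier "dawn forest otter".
Inside "dawn forest otter": head "otter" (specifically "forest otter"), modifier "dawn".
Inside "forest otter": head "otter", modifier "forest".
Inside "meadow hound smith": head "smith" (specifically "hound smith"), modifier "meadow".
Inside "hound smith": head "smith", modifier "hound".
Putting it together: [[dawn [forest otter]] [meadow [hound smith]]].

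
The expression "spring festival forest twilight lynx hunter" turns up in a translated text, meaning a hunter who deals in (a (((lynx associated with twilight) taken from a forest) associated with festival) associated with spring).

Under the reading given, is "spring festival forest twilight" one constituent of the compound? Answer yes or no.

no

The top-level split is [spring festival forest twilight lynx] [hunter]; the full structure is [[spring [festival [forest [twilight lynx]]]] hunter].
"spring festival forest twilight" straddles a constituent boundary, so it is not a single unit.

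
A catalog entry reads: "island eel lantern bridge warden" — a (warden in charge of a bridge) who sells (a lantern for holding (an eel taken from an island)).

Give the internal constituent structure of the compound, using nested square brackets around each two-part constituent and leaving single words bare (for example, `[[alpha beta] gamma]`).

[[[island eel] lantern] [bridge warden]]

Overall it is a kind of warden (specifically "bridge warden"); the modifier is "island eel lantern".
Within "island eel lantern", the head is "lantern" and the modifier is "island eel".
Within "island eel", the head is "eel" and the modifier is "island".
Within "bridge warden", the head is "warden" and the modifier is "bridge".
Putting it together: [[[island eel] lantern] [bridge warden]].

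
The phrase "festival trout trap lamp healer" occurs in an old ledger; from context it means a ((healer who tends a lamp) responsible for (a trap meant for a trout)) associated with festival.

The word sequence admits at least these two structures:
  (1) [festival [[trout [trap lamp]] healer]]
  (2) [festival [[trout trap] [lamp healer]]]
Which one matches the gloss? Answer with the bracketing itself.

[festival [[trout trap] [lamp healer]]]

The paraphrase's head is the "healer" part ("trout trap lamp healer"); its modifier is "festival".
That top-level split, carried through the inner groups, gives [festival [[trout trap] [lamp healer]]].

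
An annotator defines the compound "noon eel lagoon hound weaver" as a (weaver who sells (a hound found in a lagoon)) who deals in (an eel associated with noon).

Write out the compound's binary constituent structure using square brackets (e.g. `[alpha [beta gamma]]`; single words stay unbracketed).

At the top level: head "weaver" (specifically "lagoon hound weaver"); modifier "noon eel".
Within "noon eel", the head is "eel" and the modifier is "noon".
Within "lagoon hound weaver", the head is "weaver" and the modifier is "lagoon hound".
Within "lagoon hound", the head is "hound" and the modifier is "lagoon".
Putting it together: [[noon eel] [[lagoon hound] weaver]].

[[noon eel] [[lagoon hound] weaver]]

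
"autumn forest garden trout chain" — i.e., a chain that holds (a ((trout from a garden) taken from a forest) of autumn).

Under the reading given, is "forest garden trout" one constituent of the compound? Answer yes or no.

The paraphrase groups the words so that "forest garden trout" is one unit: it corresponds to a single parenthesized sub-phrase.
The full structure is [[autumn [forest [garden trout]]] chain], in which [forest garden trout] is a constituent.

yes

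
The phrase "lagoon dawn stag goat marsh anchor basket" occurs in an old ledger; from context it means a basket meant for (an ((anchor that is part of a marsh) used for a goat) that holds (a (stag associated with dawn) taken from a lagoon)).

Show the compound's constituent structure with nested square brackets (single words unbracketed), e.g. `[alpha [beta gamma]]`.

At the top level: head "basket"; modifier "lagoon dawn stag goat marsh anchor".
Within "lagoon dawn stag goat marsh anchor", the head is "anchor" (specifically "goat marsh anchor") and the modifier is "lagoon dawn stag".
Within "lagoon dawn stag", the head is "stag" (specifically "dawn stag") and the modifier is "lagoon".
Within "dawn stag", the head is "stag" and the modifier is "dawn".
Within "goat marsh anchor", the head is "anchor" (specifically "marsh anchor") and the modifier is "goat".
Within "marsh anchor", the head is "anchor" and the modifier is "marsh".
Assembled: [[[lagoon [dawn stag]] [goat [marsh anchor]]] basket].

[[[lagoon [dawn stag]] [goat [marsh anchor]]] basket]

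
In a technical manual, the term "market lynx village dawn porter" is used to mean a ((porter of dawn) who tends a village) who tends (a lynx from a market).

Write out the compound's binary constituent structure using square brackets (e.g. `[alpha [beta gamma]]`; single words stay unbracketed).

Overall it is a kind of porter (specifically "village dawn porter"); the modifier is "market lynx".
Inside "market lynx": head "lynx", modifier "market".
Inside "village dawn porter": head "porter" (specifically "dawn porter"), modifier "village".
Inside "dawn porter": head "porter", modifier "dawn".
Assembled: [[market lynx] [village [dawn porter]]].

[[market lynx] [village [dawn porter]]]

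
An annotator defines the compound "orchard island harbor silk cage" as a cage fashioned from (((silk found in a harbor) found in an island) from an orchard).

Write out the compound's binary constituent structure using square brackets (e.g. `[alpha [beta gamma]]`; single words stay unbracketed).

The outermost head in the paraphrase is "cage", modified by "orchard island harbor silk".
Within "orchard island harbor silk", the head is "silk" (specifically "island harbor silk") and the modifier is "orchard".
Within "island harbor silk", the head is "silk" (specifically "harbor silk") and the modifier is "island".
Within "harbor silk", the head is "silk" and the modifier is "harbor".
Putting it together: [[orchard [island [harbor silk]]] cage].

[[orchard [island [harbor silk]]] cage]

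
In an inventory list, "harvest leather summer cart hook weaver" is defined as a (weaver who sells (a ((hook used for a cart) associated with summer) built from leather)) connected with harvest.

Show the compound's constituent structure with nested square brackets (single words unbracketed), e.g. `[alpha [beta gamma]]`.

Overall it is a kind of weaver (specifically "leather summer cart hook weaver"); the modifier is "harvest".
Inside "leather summer cart hook weaver": head "weaver", modifier "leather summer cart hook".
Inside "leather summer cart hook": head "hook" (specifically "summer cart hook"), modifier "leather".
Inside "summer cart hook": head "hook" (specifically "cart hook"), modifier "summer".
Inside "cart hook": head "hook", modifier "cart".
Assembled: [harvest [[leather [summer [cart hook]]] weaver]].

[harvest [[leather [summer [cart hook]]] weaver]]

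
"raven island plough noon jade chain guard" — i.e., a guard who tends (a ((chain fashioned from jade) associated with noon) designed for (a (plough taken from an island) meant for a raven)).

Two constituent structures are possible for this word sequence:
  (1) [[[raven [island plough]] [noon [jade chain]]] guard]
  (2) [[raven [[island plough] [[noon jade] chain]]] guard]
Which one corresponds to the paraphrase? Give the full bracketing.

[[[raven [island plough]] [noon [jade chain]]] guard]

The paraphrase's head is the "guard" part ("guard"); its modifier is "raven island plough noon jade chain".
That top-level split, carried through the inner groups, gives [[[raven [island plough]] [noon [jade chain]]] guard].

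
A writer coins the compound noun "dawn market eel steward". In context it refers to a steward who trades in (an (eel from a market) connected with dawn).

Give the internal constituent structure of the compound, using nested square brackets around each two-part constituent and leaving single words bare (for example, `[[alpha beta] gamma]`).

[[dawn [market eel]] steward]

The outermost head in the paraphrase is "steward", modified by "dawn market eel".
Within "dawn market eel", the head is "eel" (specifically "market eel") and the modifier is "dawn".
Within "market eel", the head is "eel" and the modifier is "market".
Putting it together: [[dawn [market eel]] steward].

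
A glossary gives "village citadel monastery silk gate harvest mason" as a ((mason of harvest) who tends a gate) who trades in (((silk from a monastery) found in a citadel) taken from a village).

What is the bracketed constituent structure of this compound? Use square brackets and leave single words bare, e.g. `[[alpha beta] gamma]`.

At the top level: head "mason" (specifically "gate harvest mason"); modifier "village citadel monastery silk".
Within "village citadel monastery silk", the head is "silk" (specifically "citadel monastery silk") and the modifier is "village".
Within "citadel monastery silk", the head is "silk" (specifically "monastery silk") and the modifier is "citadel".
Within "monastery silk", the head is "silk" and the modifier is "monastery".
Within "gate harvest mason", the head is "mason" (specifically "harvest mason") and the modifier is "gate".
Within "harvest mason", the head is "mason" and the modifier is "harvest".
Assembled: [[village [citadel [monastery silk]]] [gate [harvest mason]]].

[[village [citadel [monastery silk]]] [gate [harvest mason]]]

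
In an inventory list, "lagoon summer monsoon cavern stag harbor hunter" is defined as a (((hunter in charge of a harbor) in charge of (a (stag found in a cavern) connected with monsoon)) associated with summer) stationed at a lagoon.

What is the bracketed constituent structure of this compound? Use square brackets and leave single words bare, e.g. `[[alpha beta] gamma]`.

[lagoon [summer [[monsoon [cavern stag]] [harbor hunter]]]]

Overall it is a kind of hunter (specifically "summer monsoon cavern stag harbor hunter"); the modifier is "lagoon".
Inside "summer monsoon cavern stag harbor hunter": head "hunter" (specifically "monsoon cavern stag harbor hunter"), modifier "summer".
Inside "monsoon cavern stag harbor hunter": head "hunter" (specifically "harbor hunter"), modifier "monsoon cavern stag".
Inside "monsoon cavern stag": head "stag" (specifically "cavern stag"), modifier "monsoon".
Inside "cavern stag": head "stag", modifier "cavern".
Inside "harbor hunter": head "hunter", modifier "harbor".
Putting it together: [lagoon [summer [[monsoon [cavern stag]] [harbor hunter]]]].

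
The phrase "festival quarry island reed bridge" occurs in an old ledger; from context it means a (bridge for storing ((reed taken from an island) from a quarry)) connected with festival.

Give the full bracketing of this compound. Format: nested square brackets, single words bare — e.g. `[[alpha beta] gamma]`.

Overall it is a kind of bridge (specifically "quarry island reed bridge"); the modifier is "festival".
"quarry island reed bridge" → head "bridge", modifier "quarry island reed".
"quarry island reed" → head "reed" (specifically "island reed"), modifier "quarry".
"island reed" → head "reed", modifier "island".
Putting it together: [festival [[quarry [island reed]] bridge]].

[festival [[quarry [island reed]] bridge]]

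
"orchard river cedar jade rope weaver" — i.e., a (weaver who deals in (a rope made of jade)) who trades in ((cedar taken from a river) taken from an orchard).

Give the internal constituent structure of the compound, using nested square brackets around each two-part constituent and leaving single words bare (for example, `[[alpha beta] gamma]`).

[[orchard [river cedar]] [[jade rope] weaver]]

The outermost head in the paraphrase is "weaver" (specifically "jade rope weaver"), modified by "orchard river cedar".
"orchard river cedar" → head "cedar" (specifically "river cedar"), modifier "orchard".
"river cedar" → head "cedar", modifier "river".
"jade rope weaver" → head "weaver", modifier "jade rope".
"jade rope" → head "rope", modifier "jade".
So the structure is [[orchard [river cedar]] [[jade rope] weaver]].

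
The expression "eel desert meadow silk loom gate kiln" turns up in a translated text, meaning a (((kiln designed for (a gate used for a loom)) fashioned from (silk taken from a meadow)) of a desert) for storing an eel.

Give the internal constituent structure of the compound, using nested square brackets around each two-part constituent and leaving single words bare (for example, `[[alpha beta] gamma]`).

The outermost head in the paraphrase is "kiln" (specifically "desert meadow silk loom gate kiln"), modified by "eel".
Inside "desert meadow silk loom gate kiln": head "kiln" (specifically "meadow silk loom gate kiln"), modifier "desert".
Inside "meadow silk loom gate kiln": head "kiln" (specifically "loom gate kiln"), modifier "meadow silk".
Inside "meadow silk": head "silk", modifier "meadow".
Inside "loom gate kiln": head "kiln", modifier "loom gate".
Inside "loom gate": head "gate", modifier "loom".
Assembled: [eel [desert [[meadow silk] [[loom gate] kiln]]]].

[eel [desert [[meadow silk] [[loom gate] kiln]]]]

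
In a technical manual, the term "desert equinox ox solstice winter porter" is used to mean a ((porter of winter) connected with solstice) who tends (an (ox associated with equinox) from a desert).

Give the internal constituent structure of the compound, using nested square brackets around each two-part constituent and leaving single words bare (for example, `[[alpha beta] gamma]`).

[[desert [equinox ox]] [solstice [winter porter]]]

Overall it is a kind of porter (specifically "solstice winter porter"); the modifier is "desert equinox ox".
Within "desert equinox ox", the head is "ox" (specifically "equinox ox") and the modifier is "desert".
Within "equinox ox", the head is "ox" and the modifier is "equinox".
Within "solstice winter porter", the head is "porter" (specifically "winter porter") and the modifier is "solstice".
Within "winter porter", the head is "porter" and the modifier is "winter".
So the structure is [[desert [equinox ox]] [solstice [winter porter]]].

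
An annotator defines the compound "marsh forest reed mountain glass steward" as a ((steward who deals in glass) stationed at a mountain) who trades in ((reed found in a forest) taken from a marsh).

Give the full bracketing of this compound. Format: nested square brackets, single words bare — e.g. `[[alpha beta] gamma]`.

[[marsh [forest reed]] [mountain [glass steward]]]

Whole compound: head "steward" (specifically "mountain glass steward"), modifier "marsh forest reed".
Within "marsh forest reed", the head is "reed" (specifically "forest reed") and the modifier is "marsh".
Within "forest reed", the head is "reed" and the modifier is "forest".
Within "mountain glass steward", the head is "steward" (specifically "glass steward") and the modifier is "mountain".
Within "glass steward", the head is "steward" and the modifier is "glass".
So the structure is [[marsh [forest reed]] [mountain [glass steward]]].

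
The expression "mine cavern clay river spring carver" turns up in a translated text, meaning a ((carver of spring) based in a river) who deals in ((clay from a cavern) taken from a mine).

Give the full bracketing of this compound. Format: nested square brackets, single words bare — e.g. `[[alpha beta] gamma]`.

[[mine [cavern clay]] [river [spring carver]]]

Whole compound: head "carver" (specifically "river spring carver"), modifier "mine cavern clay".
Within "mine cavern clay", the head is "clay" (specifically "cavern clay") and the modifier is "mine".
Within "cavern clay", the head is "clay" and the modifier is "cavern".
Within "river spring carver", the head is "carver" (specifically "spring carver") and the modifier is "river".
Within "spring carver", the head is "carver" and the modifier is "spring".
Putting it together: [[mine [cavern clay]] [river [spring carver]]].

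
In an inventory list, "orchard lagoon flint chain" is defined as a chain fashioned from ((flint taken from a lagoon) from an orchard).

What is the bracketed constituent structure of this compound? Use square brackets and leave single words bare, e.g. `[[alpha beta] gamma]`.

The outermost head in the paraphrase is "chain", modified by "orchard lagoon flint".
"orchard lagoon flint" → head "flint" (specifically "lagoon flint"), modifier "orchard".
"lagoon flint" → head "flint", modifier "lagoon".
So the structure is [[orchard [lagoon flint]] chain].

[[orchard [lagoon flint]] chain]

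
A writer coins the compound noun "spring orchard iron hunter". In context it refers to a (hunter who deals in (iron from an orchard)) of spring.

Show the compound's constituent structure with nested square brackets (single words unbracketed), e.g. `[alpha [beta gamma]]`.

[spring [[orchard iron] hunter]]

At the top level: head "hunter" (specifically "orchard iron hunter"); modifier "spring".
Inside "orchard iron hunter": head "hunter", modifier "orchard iron".
Inside "orchard iron": head "iron", modifier "orchard".
Putting it together: [spring [[orchard iron] hunter]].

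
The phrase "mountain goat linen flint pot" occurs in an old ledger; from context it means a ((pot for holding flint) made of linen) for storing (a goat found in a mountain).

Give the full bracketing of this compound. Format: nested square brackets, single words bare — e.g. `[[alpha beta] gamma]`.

The outermost head in the paraphrase is "pot" (specifically "linen flint pot"), modified by "mountain goat".
"mountain goat" → head "goat", modifier "mountain".
"linen flint pot" → head "pot" (specifically "flint pot"), modifier "linen".
"flint pot" → head "pot", modifier "flint".
Putting it together: [[mountain goat] [linen [flint pot]]].

[[mountain goat] [linen [flint pot]]]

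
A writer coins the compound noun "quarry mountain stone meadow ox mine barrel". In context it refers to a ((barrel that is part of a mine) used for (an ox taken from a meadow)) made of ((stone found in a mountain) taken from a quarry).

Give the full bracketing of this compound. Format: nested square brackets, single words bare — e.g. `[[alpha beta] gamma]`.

[[quarry [mountain stone]] [[meadow ox] [mine barrel]]]

The outermost head in the paraphrase is "barrel" (specifically "meadow ox mine barrel"), modified by "quarry mountain stone".
Within "quarry mountain stone", the head is "stone" (specifically "mountain stone") and the modifier is "quarry".
Within "mountain stone", the head is "stone" and the modifier is "mountain".
Within "meadow ox mine barrel", the head is "barrel" (specifically "mine barrel") and the modifier is "meadow ox".
Within "meadow ox", the head is "ox" and the modifier is "meadow".
Within "mine barrel", the head is "barrel" and the modifier is "mine".
So the structure is [[quarry [mountain stone]] [[meadow ox] [mine barrel]]].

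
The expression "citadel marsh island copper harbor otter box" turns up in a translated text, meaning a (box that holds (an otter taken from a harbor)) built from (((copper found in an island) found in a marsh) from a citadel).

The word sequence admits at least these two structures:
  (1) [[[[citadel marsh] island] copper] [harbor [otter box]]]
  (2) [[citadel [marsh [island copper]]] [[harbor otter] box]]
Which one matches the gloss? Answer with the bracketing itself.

[[citadel [marsh [island copper]]] [[harbor otter] box]]

The paraphrase's head is the "box" part ("harbor otter box"); its modifier is "citadel marsh island copper".
That top-level split, carried through the inner groups, gives [[citadel [marsh [island copper]]] [[harbor otter] box]].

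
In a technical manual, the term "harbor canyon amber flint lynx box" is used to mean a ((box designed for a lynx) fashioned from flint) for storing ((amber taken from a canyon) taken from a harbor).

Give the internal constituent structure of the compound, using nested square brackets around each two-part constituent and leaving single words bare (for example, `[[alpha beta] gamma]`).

[[harbor [canyon amber]] [flint [lynx box]]]

At the top level: head "box" (specifically "flint lynx box"); modifier "harbor canyon amber".
Inside "harbor canyon amber": head "amber" (specifically "canyon amber"), modifier "harbor".
Inside "canyon amber": head "amber", modifier "canyon".
Inside "flint lynx box": head "box" (specifically "lynx box"), modifier "flint".
Inside "lynx box": head "box", modifier "lynx".
So the structure is [[harbor [canyon amber]] [flint [lynx box]]].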